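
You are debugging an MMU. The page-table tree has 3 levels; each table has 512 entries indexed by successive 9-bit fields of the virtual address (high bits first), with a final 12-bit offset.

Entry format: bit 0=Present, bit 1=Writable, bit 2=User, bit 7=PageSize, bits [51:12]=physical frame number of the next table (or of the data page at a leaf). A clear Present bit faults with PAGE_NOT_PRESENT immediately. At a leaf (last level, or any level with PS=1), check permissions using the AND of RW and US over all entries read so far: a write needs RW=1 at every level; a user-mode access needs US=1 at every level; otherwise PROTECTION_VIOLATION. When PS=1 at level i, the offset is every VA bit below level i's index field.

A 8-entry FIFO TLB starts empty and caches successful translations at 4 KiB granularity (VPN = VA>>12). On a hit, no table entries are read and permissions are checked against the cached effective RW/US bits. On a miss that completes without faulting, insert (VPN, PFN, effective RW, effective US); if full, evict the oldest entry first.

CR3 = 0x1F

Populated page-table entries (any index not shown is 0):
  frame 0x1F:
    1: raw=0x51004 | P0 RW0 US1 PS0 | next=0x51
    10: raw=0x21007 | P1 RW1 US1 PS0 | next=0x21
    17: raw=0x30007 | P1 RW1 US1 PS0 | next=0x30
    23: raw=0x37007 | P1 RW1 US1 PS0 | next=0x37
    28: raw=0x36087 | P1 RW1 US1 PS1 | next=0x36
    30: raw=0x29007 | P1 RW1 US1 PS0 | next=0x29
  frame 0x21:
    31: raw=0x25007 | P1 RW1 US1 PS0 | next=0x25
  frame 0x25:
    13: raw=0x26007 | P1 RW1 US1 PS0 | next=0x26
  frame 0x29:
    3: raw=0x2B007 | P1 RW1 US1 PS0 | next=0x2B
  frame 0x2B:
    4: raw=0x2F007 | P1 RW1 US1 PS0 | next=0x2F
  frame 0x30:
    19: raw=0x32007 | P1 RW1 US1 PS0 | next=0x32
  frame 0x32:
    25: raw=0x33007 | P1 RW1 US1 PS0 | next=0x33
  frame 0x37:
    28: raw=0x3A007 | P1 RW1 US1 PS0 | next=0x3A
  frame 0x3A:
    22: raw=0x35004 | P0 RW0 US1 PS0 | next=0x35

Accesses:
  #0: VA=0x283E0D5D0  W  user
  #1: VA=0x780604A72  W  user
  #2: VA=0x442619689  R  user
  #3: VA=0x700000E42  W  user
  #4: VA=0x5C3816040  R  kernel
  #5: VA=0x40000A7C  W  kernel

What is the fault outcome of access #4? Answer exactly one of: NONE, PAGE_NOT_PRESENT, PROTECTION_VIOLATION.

Walk each access:
#0 VA=0x283E0D5D0 (w,user):
  L0 @0x1F[10] → 0x21007  P=1,RW=1,US=1,PS=0
  L1 @0x21[31] → 0x25007  P=1,RW=1,US=1,PS=0
  L2 @0x25[13] → 0x26007  P=1,RW=1,US=1,PS=0
  → PA=0x265D0  (3 entries read)
#1 VA=0x780604A72 (w,user):
  L0 @0x1F[30] → 0x29007  P=1,RW=1,US=1,PS=0
  L1 @0x29[3] → 0x2B007  P=1,RW=1,US=1,PS=0
  L2 @0x2B[4] → 0x2F007  P=1,RW=1,US=1,PS=0
  → PA=0x2FA72  (3 entries read)
#2 VA=0x442619689 (r,user):
  L0 @0x1F[17] → 0x30007  P=1,RW=1,US=1,PS=0
  L1 @0x30[19] → 0x32007  P=1,RW=1,US=1,PS=0
  L2 @0x32[25] → 0x33007  P=1,RW=1,US=1,PS=0
  → PA=0x33689  (3 entries read)
#3 VA=0x700000E42 (w,user):
  L0 @0x1F[28] → 0x36087  P=1,RW=1,US=1,PS=1
  → PA=0x36E42 (huge @L0)  (1 entries read)
#4 VA=0x5C3816040 (r,kernel):
  L0 @0x1F[23] → 0x37007  P=1,RW=1,US=1,PS=0
  L1 @0x37[28] → 0x3A007  P=1,RW=1,US=1,PS=0
  L2 @0x3A[22] → 0x35004  P=0,RW=0,US=1,PS=0
  ✗ PAGE_NOT_PRESENT  [3 reads]
#5 VA=0x40000A7C (w,kernel):
  L0 @0x1F[1] → 0x51004  P=0,RW=0,US=1,PS=0
  ✗ PAGE_NOT_PRESENT  [1 reads]

Access #4 fault: PAGE_NOT_PRESENT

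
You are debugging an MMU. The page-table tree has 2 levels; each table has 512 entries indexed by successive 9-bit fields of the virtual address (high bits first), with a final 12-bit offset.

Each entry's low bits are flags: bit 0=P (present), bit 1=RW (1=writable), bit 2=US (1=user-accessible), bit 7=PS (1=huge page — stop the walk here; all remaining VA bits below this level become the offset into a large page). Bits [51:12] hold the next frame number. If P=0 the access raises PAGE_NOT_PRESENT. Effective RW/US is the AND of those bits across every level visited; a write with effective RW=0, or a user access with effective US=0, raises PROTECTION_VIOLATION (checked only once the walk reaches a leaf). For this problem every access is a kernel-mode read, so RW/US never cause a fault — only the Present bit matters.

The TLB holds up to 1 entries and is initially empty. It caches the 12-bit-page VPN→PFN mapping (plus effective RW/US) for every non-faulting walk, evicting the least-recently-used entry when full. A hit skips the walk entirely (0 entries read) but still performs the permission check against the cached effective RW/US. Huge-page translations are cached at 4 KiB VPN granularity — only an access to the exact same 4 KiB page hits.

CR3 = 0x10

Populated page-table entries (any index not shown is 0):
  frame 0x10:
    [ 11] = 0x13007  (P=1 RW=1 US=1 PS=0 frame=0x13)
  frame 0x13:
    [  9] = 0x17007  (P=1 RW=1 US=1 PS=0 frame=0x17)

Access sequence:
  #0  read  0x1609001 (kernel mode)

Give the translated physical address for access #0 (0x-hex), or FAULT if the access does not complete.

Walk each access:
#0 VA=0x1609001 (r,kernel):
  L0 @0x10[11] → 0x13007  P=1,RW=1,US=1,PS=0
  L1 @0x13[9] → 0x17007  P=1,RW=1,US=1,PS=0
  ✓ 0x17001  — 2 lookups

Access #0 PA: 0x17001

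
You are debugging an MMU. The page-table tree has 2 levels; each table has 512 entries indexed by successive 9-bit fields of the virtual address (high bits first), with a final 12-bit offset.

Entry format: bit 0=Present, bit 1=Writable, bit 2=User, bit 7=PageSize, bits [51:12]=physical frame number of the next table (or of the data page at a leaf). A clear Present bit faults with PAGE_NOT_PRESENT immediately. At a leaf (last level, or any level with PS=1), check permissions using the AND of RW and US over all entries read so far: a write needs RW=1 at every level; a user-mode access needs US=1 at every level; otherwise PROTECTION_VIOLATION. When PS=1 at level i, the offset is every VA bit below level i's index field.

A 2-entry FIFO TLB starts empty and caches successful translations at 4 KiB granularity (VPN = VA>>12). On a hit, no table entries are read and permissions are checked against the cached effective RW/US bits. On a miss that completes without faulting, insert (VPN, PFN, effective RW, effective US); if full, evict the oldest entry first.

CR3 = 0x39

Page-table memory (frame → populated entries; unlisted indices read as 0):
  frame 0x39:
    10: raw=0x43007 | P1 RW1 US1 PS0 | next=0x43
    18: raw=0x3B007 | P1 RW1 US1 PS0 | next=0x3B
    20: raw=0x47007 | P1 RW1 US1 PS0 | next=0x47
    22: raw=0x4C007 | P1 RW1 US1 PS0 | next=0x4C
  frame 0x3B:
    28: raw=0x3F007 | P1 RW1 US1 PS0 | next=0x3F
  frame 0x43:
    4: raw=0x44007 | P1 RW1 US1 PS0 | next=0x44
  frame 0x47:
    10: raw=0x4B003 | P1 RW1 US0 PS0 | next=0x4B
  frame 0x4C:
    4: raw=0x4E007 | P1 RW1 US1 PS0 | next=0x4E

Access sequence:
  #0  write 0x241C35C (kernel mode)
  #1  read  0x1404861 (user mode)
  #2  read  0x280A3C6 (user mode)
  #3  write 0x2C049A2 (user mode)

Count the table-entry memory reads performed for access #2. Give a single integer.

Walk each access:
#0 VA=0x241C35C (w,kernel):
  lvl0: tbl 0x39, slot 18 ⇒ 0x3B007 (P1/RW1/US1/PS0)
  lvl1: tbl 0x3B, slot 28 ⇒ 0x3F007 (P1/RW1/US1/PS0)
  ⇒ phys 0x3F35C  [2 reads]
#1 VA=0x1404861 (r,user):
  lvl0: tbl 0x39, slot 10 ⇒ 0x43007 (P1/RW1/US1/PS0)
  lvl1: tbl 0x43, slot 4 ⇒ 0x44007 (P1/RW1/US1/PS0)
  ⇒ phys 0x44861  [2 reads]
#2 VA=0x280A3C6 (r,user):
  lvl0: tbl 0x39, slot 20 ⇒ 0x47007 (P1/RW1/US1/PS0)
  lvl1: tbl 0x47, slot 10 ⇒ 0x4B003 (P1/RW1/US0/PS0)
  ⇒ fault: PROTECTION_VIOLATION  — 2 lookups
#3 VA=0x2C049A2 (w,user):
  lvl0: tbl 0x39, slot 22 ⇒ 0x4C007 (P1/RW1/US1/PS0)
  lvl1: tbl 0x4C, slot 4 ⇒ 0x4E007 (P1/RW1/US1/PS0)
  ⇒ phys 0x4E9A2  [2 reads]

Entries read for #2: 2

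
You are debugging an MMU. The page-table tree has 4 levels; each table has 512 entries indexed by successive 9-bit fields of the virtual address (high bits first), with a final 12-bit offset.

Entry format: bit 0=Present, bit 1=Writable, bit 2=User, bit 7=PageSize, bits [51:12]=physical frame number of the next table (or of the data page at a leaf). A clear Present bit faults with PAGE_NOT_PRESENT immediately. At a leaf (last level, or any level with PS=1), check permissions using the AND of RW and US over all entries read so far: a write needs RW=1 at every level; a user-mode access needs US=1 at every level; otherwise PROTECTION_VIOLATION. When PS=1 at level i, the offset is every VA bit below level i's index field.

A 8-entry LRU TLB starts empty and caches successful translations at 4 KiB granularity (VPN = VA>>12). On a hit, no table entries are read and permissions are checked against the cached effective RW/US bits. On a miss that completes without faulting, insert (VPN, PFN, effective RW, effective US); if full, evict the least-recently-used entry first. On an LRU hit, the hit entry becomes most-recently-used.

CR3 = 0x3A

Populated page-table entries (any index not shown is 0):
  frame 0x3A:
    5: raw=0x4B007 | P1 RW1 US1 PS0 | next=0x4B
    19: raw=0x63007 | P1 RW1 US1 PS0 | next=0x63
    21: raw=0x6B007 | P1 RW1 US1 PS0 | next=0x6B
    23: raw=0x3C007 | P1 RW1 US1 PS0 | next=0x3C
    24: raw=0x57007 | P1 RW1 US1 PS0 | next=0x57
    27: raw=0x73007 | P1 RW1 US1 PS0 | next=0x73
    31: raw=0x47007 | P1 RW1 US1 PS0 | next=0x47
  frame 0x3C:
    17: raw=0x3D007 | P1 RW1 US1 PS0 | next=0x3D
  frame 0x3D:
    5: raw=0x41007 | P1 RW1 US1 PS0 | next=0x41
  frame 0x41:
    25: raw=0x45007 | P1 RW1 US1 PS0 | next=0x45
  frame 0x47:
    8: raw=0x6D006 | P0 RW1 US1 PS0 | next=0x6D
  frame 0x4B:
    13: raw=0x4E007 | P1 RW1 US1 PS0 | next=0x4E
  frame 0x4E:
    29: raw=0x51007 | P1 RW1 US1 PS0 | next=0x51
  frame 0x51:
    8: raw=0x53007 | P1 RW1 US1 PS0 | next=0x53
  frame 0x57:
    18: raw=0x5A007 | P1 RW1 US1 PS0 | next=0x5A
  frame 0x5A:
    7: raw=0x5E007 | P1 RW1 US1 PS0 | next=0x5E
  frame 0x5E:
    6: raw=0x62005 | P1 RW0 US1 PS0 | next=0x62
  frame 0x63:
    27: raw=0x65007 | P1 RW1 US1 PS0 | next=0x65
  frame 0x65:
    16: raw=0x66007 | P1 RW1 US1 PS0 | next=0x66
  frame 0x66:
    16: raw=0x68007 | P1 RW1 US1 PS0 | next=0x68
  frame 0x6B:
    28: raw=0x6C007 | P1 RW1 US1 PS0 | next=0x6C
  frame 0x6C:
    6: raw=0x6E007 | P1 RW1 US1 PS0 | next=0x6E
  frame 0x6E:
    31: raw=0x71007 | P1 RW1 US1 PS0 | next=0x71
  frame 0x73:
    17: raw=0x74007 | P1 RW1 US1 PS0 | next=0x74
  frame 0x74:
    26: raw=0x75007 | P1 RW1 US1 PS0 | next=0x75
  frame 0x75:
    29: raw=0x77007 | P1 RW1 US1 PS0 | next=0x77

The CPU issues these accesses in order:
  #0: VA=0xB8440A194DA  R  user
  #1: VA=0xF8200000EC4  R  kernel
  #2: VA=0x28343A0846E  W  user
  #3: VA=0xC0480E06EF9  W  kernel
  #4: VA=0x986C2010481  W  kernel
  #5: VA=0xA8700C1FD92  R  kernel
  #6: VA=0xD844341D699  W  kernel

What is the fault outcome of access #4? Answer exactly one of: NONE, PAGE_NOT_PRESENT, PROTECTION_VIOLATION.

Per-access translation:
#0 VA=0xB8440A194DA (r,user):
  [0] read 0x3A idx=23: raw=0x3C007 flags P=1 W=1 U=1 S=0
  [1] read 0x3C idx=17: raw=0x3D007 flags P=1 W=1 U=1 S=0
  [2] read 0x3D idx=5: raw=0x41007 flags P=1 W=1 U=1 S=0
  [3] read 0x41 idx=25: raw=0x45007 flags P=1 W=1 U=1 S=0
  ⇒ phys 0x454DA  [4 reads]
#1 VA=0xF8200000EC4 (r,kernel):
  [0] read 0x3A idx=31: raw=0x47007 flags P=1 W=1 U=1 S=0
  [1] read 0x47 idx=8: raw=0x6D006 flags P=0 W=1 U=1 S=0
  → PAGE_NOT_PRESENT  (2 entries read)
#2 VA=0x28343A0846E (w,user):
  [0] read 0x3A idx=5: raw=0x4B007 flags P=1 W=1 U=1 S=0
  [1] read 0x4B idx=13: raw=0x4E007 flags P=1 W=1 U=1 S=0
  [2] read 0x4E idx=29: raw=0x51007 flags P=1 W=1 U=1 S=0
  [3] read 0x51 idx=8: raw=0x53007 flags P=1 W=1 U=1 S=0
  ⇒ phys 0x5346E  [4 reads]
#3 VA=0xC0480E06EF9 (w,kernel):
  [0] read 0x3A idx=24: raw=0x57007 flags P=1 W=1 U=1 S=0
  [1] read 0x57 idx=18: raw=0x5A007 flags P=1 W=1 U=1 S=0
  [2] read 0x5A idx=7: raw=0x5E007 flags P=1 W=1 U=1 S=0
  [3] read 0x5E idx=6: raw=0x62005 flags P=1 W=0 U=1 S=0
  → PROTECTION_VIOLATION  (4 entries read)
#4 VA=0x986C2010481 (w,kernel):
  [0] read 0x3A idx=19: raw=0x63007 flags P=1 W=1 U=1 S=0
  [1] read 0x63 idx=27: raw=0x65007 flags P=1 W=1 U=1 S=0
  [2] read 0x65 idx=16: raw=0x66007 flags P=1 W=1 U=1 S=0
  [3] read 0x66 idx=16: raw=0x68007 flags P=1 W=1 U=1 S=0
  ⇒ phys 0x68481  [4 reads]
#5 VA=0xA8700C1FD92 (r,kernel):
  [0] read 0x3A idx=21: raw=0x6B007 flags P=1 W=1 U=1 S=0
  [1] read 0x6B idx=28: raw=0x6C007 flags P=1 W=1 U=1 S=0
  [2] read 0x6C idx=6: raw=0x6E007 flags P=1 W=1 U=1 S=0
  [3] read 0x6E idx=31: raw=0x71007 flags P=1 W=1 U=1 S=0
  ⇒ phys 0x71D92  [4 reads]
#6 VA=0xD844341D699 (w,kernel):
  [0] read 0x3A idx=27: raw=0x73007 flags P=1 W=1 U=1 S=0
  [1] read 0x73 idx=17: raw=0x74007 flags P=1 W=1 U=1 S=0
  [2] read 0x74 idx=26: raw=0x75007 flags P=1 W=1 U=1 S=0
  [3] read 0x75 idx=29: raw=0x77007 flags P=1 W=1 U=1 S=0
  ⇒ phys 0x77699  [4 reads]

Access #4 fault: NONE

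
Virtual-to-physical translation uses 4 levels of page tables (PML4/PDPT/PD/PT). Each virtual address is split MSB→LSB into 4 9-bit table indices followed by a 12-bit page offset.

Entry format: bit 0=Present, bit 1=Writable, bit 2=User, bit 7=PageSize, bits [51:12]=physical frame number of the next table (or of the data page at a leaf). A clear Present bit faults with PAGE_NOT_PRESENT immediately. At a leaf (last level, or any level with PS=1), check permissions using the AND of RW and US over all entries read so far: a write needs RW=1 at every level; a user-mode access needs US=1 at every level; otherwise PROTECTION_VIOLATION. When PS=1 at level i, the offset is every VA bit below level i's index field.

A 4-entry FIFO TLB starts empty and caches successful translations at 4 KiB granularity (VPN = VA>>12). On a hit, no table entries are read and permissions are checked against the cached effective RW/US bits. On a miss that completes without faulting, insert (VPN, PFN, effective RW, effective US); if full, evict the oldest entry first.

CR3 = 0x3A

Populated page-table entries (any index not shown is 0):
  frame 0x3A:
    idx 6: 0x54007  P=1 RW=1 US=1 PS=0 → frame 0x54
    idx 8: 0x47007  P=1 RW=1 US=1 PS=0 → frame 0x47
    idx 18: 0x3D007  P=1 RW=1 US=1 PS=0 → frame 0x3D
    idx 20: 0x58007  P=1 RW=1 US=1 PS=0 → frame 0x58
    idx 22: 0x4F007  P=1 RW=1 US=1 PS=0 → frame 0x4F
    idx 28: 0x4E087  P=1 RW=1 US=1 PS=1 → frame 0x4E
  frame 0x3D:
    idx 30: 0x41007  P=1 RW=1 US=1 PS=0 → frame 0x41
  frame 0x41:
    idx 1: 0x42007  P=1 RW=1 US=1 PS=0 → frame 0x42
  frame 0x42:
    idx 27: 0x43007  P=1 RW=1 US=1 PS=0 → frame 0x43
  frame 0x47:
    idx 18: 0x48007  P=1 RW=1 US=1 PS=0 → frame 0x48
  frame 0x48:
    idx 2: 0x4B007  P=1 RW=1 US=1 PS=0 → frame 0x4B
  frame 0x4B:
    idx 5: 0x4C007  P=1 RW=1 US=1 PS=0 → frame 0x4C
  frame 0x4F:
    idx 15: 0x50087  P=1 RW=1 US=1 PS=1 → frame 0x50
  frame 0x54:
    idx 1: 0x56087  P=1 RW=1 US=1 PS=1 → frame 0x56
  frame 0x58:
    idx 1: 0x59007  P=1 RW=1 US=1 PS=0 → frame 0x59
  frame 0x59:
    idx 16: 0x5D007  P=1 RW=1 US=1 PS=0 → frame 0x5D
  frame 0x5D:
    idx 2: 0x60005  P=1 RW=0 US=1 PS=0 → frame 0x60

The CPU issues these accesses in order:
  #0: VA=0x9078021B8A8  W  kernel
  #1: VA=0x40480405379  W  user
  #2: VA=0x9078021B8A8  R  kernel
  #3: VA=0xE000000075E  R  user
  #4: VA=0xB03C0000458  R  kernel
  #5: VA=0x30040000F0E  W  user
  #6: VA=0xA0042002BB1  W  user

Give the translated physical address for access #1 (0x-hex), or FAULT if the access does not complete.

Per-access translation:
#0 VA=0x9078021B8A8 (w,kernel):
  lvl0: tbl 0x3A, slot 18 ⇒ 0x3D007 (P1/RW1/US1/PS0)
  lvl1: tbl 0x3D, slot 30 ⇒ 0x41007 (P1/RW1/US1/PS0)
  lvl2: tbl 0x41, slot 1 ⇒ 0x42007 (P1/RW1/US1/PS0)
  lvl3: tbl 0x42, slot 27 ⇒ 0x43007 (P1/RW1/US1/PS0)
  ✓ 0x438A8  — 4 lookups
#1 VA=0x40480405379 (w,user):
  lvl0: tbl 0x3A, slot 8 ⇒ 0x47007 (P1/RW1/US1/PS0)
  lvl1: tbl 0x47, slot 18 ⇒ 0x48007 (P1/RW1/US1/PS0)
  lvl2: tbl 0x48, slot 2 ⇒ 0x4B007 (P1/RW1/US1/PS0)
  lvl3: tbl 0x4B, slot 5 ⇒ 0x4C007 (P1/RW1/US1/PS0)
  ✓ 0x4C379  — 4 lookups
#2 VA=0x9078021B8A8 (r,kernel):
  TLB hit vpn=0x9078021B → PA=0x438A8
#3 VA=0xE000000075E (r,user):
  lvl0: tbl 0x3A, slot 28 ⇒ 0x4E087 (P1/RW1/US1/PS1)
  ✓ 0x4E75E (huge @L0)  — 1 lookups
#4 VA=0xB03C0000458 (r,kernel):
  lvl0: tbl 0x3A, slot 22 ⇒ 0x4F007 (P1/RW1/US1/PS0)
  lvl1: tbl 0x4F, slot 15 ⇒ 0x50087 (P1/RW1/US1/PS1)
  ✓ 0x50458 (huge @L1)  — 2 lookups
#5 VA=0x30040000F0E (w,user):
  lvl0: tbl 0x3A, slot 6 ⇒ 0x54007 (P1/RW1/US1/PS0)
  lvl1: tbl 0x54, slot 1 ⇒ 0x56087 (P1/RW1/US1/PS1)
  ✓ 0x56F0E (huge @L1)  — 2 lookups
#6 VA=0xA0042002BB1 (w,user):
  lvl0: tbl 0x3A, slot 20 ⇒ 0x58007 (P1/RW1/US1/PS0)
  lvl1: tbl 0x58, slot 1 ⇒ 0x59007 (P1/RW1/US1/PS0)
  lvl2: tbl 0x59, slot 16 ⇒ 0x5D007 (P1/RW1/US1/PS0)
  lvl3: tbl 0x5D, slot 2 ⇒ 0x60005 (P1/RW0/US1/PS0)
  ⇒ fault: PROTECTION_VIOLATION  — 4 lookups

Access #1 PA: 0x4C379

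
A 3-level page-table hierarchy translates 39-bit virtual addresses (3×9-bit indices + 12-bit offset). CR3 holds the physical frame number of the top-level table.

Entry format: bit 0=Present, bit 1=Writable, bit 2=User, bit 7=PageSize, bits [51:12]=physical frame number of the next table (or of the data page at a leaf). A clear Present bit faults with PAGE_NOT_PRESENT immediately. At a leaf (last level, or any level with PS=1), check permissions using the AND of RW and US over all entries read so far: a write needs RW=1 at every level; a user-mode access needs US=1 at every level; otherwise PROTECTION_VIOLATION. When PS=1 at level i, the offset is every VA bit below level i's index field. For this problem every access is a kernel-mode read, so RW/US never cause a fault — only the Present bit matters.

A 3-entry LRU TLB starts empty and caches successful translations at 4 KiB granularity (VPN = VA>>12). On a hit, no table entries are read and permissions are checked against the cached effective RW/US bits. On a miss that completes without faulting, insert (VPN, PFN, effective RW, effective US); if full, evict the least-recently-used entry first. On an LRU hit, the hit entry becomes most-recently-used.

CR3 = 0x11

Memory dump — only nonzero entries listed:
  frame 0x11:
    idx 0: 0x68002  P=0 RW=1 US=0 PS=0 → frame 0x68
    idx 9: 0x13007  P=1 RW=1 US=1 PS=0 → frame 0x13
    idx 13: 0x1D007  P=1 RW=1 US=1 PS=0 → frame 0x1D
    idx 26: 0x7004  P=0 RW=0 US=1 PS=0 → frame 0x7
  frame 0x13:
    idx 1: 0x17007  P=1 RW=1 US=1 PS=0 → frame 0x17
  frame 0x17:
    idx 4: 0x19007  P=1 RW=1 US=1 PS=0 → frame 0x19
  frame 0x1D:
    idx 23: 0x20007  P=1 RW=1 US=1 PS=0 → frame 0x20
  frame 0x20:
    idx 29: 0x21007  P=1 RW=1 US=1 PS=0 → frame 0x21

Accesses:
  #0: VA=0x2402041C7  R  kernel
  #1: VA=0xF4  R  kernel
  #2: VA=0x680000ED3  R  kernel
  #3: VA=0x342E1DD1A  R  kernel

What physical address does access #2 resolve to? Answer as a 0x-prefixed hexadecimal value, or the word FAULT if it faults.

Walk each access:
#0 VA=0x2402041C7 (r,kernel):
  L0: frame=0x11 idx=9 entry=0x13007 [P=1 RW=1 US=1 PS=0]
  L1: frame=0x13 idx=1 entry=0x17007 [P=1 RW=1 US=1 PS=0]
  L2: frame=0x17 idx=4 entry=0x19007 [P=1 RW=1 US=1 PS=0]
  ✓ 0x191C7  — 3 lookups
#1 VA=0xF4 (r,kernel):
  L0: frame=0x11 idx=0 entry=0x68002 [P=0 RW=1 US=0 PS=0]
  ✗ PAGE_NOT_PRESENT  [1 reads]
#2 VA=0x680000ED3 (r,kernel):
  L0: frame=0x11 idx=26 entry=0x7004 [P=0 RW=0 US=1 PS=0]
  ✗ PAGE_NOT_PRESENT  [1 reads]
#3 VA=0x342E1DD1A (r,kernel):
  L0: frame=0x11 idx=13 entry=0x1D007 [P=1 RW=1 US=1 PS=0]
  L1: frame=0x1D idx=23 entry=0x20007 [P=1 RW=1 US=1 PS=0]
  L2: frame=0x20 idx=29 entry=0x21007 [P=1 RW=1 US=1 PS=0]
  ✓ 0x21D1A  — 3 lookups

Access #2 PA: FAULT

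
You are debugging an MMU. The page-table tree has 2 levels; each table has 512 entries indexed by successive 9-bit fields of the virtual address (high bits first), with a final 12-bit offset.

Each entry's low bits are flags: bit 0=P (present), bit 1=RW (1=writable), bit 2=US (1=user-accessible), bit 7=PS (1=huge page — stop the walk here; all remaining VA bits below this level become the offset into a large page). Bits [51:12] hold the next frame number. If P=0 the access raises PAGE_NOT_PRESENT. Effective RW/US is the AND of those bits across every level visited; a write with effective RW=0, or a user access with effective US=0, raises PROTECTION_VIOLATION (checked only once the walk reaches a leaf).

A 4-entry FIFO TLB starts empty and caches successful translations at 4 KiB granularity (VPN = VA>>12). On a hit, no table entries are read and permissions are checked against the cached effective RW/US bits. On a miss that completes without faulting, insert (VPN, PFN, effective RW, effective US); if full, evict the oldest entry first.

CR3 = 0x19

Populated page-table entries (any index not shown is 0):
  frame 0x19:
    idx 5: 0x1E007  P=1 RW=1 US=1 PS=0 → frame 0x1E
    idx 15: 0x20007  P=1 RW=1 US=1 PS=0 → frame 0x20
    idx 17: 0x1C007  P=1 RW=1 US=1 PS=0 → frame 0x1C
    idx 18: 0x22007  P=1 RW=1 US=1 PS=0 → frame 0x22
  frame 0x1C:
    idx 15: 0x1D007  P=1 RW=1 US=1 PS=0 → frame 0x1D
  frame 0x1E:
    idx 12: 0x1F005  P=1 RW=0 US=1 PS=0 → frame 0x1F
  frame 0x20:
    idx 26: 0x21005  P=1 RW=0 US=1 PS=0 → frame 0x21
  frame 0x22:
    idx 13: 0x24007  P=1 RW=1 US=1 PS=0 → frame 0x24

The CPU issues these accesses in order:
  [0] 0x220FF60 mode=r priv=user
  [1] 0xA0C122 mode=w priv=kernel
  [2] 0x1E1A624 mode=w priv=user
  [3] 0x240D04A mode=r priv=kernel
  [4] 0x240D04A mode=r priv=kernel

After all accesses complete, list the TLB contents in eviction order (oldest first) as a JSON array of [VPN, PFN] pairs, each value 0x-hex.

Trace:
#0 VA=0x220FF60 (r,user):
  L0: frame=0x19 idx=17 entry=0x1C007 [P=1 RW=1 US=1 PS=0]
  L1: frame=0x1C idx=15 entry=0x1D007 [P=1 RW=1 US=1 PS=0]
  ⇒ phys 0x1DF60  [2 reads]
#1 VA=0xA0C122 (w,kernel):
  L0: frame=0x19 idx=5 entry=0x1E007 [P=1 RW=1 US=1 PS=0]
  L1: frame=0x1E idx=12 entry=0x1F005 [P=1 RW=0 US=1 PS=0]
  → PROTECTION_VIOLATION  (2 entries read)
#2 VA=0x1E1A624 (w,user):
  L0: frame=0x19 idx=15 entry=0x20007 [P=1 RW=1 US=1 PS=0]
  L1: frame=0x20 idx=26 entry=0x21005 [P=1 RW=0 US=1 PS=0]
  → PROTECTION_VIOLATION  (2 entries read)
#3 VA=0x240D04A (r,kernel):
  L0: frame=0x19 idx=18 entry=0x22007 [P=1 RW=1 US=1 PS=0]
  L1: frame=0x22 idx=13 entry=0x24007 [P=1 RW=1 US=1 PS=0]
  ⇒ phys 0x2404A  [2 reads]
#4 VA=0x240D04A (r,kernel):
  TLB hit vpn=0x240D → PA=0x2404A

TLB: [["0x220F", "0x1D"], ["0x240D", "0x24"]]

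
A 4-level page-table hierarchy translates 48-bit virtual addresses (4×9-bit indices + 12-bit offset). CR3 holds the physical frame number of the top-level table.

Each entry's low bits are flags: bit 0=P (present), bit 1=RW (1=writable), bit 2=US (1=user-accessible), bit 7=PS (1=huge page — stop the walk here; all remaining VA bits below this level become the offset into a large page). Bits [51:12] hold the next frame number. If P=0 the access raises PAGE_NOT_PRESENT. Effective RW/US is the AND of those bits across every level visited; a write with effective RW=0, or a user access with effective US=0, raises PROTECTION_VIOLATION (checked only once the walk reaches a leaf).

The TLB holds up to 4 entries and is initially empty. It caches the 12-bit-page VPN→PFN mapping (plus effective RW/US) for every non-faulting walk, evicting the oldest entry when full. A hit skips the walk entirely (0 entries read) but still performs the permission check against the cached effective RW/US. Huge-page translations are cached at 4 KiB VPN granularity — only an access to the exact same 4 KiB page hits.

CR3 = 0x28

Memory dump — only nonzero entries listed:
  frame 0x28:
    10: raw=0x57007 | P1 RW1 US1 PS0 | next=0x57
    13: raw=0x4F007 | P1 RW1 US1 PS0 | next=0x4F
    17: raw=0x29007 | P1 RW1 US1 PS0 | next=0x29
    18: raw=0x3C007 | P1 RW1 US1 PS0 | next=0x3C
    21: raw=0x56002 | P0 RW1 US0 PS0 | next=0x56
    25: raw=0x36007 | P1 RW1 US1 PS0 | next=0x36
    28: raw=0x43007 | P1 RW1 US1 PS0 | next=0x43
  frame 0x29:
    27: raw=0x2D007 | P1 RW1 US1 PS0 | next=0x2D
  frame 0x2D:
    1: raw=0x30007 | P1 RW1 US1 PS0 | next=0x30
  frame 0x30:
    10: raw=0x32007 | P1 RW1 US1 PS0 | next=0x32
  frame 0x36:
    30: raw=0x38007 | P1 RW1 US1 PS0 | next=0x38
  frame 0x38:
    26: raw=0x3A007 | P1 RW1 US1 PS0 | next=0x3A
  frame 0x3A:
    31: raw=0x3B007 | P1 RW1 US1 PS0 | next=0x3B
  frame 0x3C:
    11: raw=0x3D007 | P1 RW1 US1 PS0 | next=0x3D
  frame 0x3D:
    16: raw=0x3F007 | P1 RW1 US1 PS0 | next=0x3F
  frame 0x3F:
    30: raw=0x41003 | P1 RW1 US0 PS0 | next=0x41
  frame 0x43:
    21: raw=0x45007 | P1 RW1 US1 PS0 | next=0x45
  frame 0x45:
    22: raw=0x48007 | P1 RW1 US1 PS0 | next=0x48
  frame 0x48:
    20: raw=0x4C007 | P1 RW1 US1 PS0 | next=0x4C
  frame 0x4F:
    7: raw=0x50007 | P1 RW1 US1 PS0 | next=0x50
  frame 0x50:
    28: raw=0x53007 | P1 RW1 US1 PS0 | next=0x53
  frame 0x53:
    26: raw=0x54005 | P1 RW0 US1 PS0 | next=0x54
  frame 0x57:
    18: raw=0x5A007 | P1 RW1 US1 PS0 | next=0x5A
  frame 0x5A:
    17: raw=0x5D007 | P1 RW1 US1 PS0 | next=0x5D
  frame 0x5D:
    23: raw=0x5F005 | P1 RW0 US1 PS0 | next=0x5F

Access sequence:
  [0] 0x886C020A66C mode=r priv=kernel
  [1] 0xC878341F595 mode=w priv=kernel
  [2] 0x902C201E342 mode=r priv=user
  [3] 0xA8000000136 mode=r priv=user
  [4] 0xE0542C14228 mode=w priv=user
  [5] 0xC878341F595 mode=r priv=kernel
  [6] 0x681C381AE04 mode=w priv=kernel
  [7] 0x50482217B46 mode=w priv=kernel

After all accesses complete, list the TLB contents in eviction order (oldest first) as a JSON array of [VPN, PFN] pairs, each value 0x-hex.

Per-access translation:
#0 VA=0x886C020A66C (r,kernel):
  [0] read 0x28 idx=17: raw=0x29007 flags P=1 W=1 U=1 S=0
  [1] read 0x29 idx=27: raw=0x2D007 flags P=1 W=1 U=1 S=0
  [2] read 0x2D idx=1: raw=0x30007 flags P=1 W=1 U=1 S=0
  [3] read 0x30 idx=10: raw=0x32007 flags P=1 W=1 U=1 S=0
  ✓ 0x3266C  — 4 lookups
#1 VA=0xC878341F595 (w,kernel):
  [0] read 0x28 idx=25: raw=0x36007 flags P=1 W=1 U=1 S=0
  [1] read 0x36 idx=30: raw=0x38007 flags P=1 W=1 U=1 S=0
  [2] read 0x38 idx=26: raw=0x3A007 flags P=1 W=1 U=1 S=0
  [3] read 0x3A idx=31: raw=0x3B007 flags P=1 W=1 U=1 S=0
  ✓ 0x3B595  — 4 lookups
#2 VA=0x902C201E342 (r,user):
  [0] read 0x28 idx=18: raw=0x3C007 flags P=1 W=1 U=1 S=0
  [1] read 0x3C idx=11: raw=0x3D007 flags P=1 W=1 U=1 S=0
  [2] read 0x3D idx=16: raw=0x3F007 flags P=1 W=1 U=1 S=0
  [3] read 0x3F idx=30: raw=0x41003 flags P=1 W=1 U=0 S=0
  ⇒ fault: PROTECTION_VIOLATION  — 4 lookups
#3 VA=0xA8000000136 (r,user):
  [0] read 0x28 idx=21: raw=0x56002 flags P=0 W=1 U=0 S=0
  ⇒ fault: PAGE_NOT_PRESENT  — 1 lookups
#4 VA=0xE0542C14228 (w,user):
  [0] read 0x28 idx=28: raw=0x43007 flags P=1 W=1 U=1 S=0
  [1] read 0x43 idx=21: raw=0x45007 flags P=1 W=1 U=1 S=0
  [2] read 0x45 idx=22: raw=0x48007 flags P=1 W=1 U=1 S=0
  [3] read 0x48 idx=20: raw=0x4C007 flags P=1 W=1 U=1 S=0
  ✓ 0x4C228  — 4 lookups
#5 VA=0xC878341F595 (r,kernel):
  TLB hit vpn=0xC878341F → PA=0x3B595
#6 VA=0x681C381AE04 (w,kernel):
  [0] read 0x28 idx=13: raw=0x4F007 flags P=1 W=1 U=1 S=0
  [1] read 0x4F idx=7: raw=0x50007 flags P=1 W=1 U=1 S=0
  [2] read 0x50 idx=28: raw=0x53007 flags P=1 W=1 U=1 S=0
  [3] read 0x53 idx=26: raw=0x54005 flags P=1 W=0 U=1 S=0
  ⇒ fault: PROTECTION_VIOLATION  — 4 lookups
#7 VA=0x50482217B46 (w,kernel):
  [0] read 0x28 idx=10: raw=0x57007 flags P=1 W=1 U=1 S=0
  [1] read 0x57 idx=18: raw=0x5A007 flags P=1 W=1 U=1 S=0
  [2] read 0x5A idx=17: raw=0x5D007 flags P=1 W=1 U=1 S=0
  [3] read 0x5D idx=23: raw=0x5F005 flags P=1 W=0 U=1 S=0
  ⇒ fault: PROTECTION_VIOLATION  — 4 lookups

TLB: [["0x886C020A", "0x32"], ["0xC878341F", "0x3B"], ["0xE0542C14", "0x4C"]]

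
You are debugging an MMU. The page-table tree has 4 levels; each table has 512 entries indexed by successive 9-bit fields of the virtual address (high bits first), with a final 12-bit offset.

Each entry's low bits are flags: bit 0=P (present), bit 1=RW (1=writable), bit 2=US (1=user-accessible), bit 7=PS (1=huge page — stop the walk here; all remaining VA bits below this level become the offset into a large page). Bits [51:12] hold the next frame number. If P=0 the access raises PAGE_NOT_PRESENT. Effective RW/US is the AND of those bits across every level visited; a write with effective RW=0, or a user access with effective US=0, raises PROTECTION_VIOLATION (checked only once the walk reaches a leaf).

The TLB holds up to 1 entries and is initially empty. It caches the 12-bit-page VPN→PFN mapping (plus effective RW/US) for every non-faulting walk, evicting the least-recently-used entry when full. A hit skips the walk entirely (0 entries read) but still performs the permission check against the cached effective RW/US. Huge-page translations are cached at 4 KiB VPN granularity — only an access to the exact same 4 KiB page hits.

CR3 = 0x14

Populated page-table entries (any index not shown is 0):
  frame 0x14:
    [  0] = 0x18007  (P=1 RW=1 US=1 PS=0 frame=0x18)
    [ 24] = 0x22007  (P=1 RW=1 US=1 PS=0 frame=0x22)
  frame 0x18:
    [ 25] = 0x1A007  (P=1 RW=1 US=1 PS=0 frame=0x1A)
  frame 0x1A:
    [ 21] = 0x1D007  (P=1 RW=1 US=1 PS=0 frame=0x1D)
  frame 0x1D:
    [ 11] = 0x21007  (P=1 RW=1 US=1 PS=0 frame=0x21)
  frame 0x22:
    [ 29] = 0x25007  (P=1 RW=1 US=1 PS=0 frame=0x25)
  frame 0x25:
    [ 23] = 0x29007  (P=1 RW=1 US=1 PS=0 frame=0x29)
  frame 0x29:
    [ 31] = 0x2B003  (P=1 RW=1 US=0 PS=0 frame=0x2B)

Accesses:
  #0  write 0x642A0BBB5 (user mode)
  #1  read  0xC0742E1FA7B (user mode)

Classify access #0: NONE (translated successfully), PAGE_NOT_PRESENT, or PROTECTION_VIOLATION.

Per-access translation:
#0 VA=0x642A0BBB5 (w,user):
  [0] read 0x14 idx=0: raw=0x18007 flags P=1 W=1 U=1 S=0
  [1] read 0x18 idx=25: raw=0x1A007 flags P=1 W=1 U=1 S=0
  [2] read 0x1A idx=21: raw=0x1D007 flags P=1 W=1 U=1 S=0
  [3] read 0x1D idx=11: raw=0x21007 flags P=1 W=1 U=1 S=0
  ⇒ phys 0x21BB5  [4 reads]
#1 VA=0xC0742E1FA7B (r,user):
  [0] read 0x14 idx=24: raw=0x22007 flags P=1 W=1 U=1 S=0
  [1] read 0x22 idx=29: raw=0x25007 flags P=1 W=1 U=1 S=0
  [2] read 0x25 idx=23: raw=0x29007 flags P=1 W=1 U=1 S=0
  [3] read 0x29 idx=31: raw=0x2B003 flags P=1 W=1 U=0 S=0
  ✗ PROTECTION_VIOLATION  [4 reads]

Access #0 fault: NONE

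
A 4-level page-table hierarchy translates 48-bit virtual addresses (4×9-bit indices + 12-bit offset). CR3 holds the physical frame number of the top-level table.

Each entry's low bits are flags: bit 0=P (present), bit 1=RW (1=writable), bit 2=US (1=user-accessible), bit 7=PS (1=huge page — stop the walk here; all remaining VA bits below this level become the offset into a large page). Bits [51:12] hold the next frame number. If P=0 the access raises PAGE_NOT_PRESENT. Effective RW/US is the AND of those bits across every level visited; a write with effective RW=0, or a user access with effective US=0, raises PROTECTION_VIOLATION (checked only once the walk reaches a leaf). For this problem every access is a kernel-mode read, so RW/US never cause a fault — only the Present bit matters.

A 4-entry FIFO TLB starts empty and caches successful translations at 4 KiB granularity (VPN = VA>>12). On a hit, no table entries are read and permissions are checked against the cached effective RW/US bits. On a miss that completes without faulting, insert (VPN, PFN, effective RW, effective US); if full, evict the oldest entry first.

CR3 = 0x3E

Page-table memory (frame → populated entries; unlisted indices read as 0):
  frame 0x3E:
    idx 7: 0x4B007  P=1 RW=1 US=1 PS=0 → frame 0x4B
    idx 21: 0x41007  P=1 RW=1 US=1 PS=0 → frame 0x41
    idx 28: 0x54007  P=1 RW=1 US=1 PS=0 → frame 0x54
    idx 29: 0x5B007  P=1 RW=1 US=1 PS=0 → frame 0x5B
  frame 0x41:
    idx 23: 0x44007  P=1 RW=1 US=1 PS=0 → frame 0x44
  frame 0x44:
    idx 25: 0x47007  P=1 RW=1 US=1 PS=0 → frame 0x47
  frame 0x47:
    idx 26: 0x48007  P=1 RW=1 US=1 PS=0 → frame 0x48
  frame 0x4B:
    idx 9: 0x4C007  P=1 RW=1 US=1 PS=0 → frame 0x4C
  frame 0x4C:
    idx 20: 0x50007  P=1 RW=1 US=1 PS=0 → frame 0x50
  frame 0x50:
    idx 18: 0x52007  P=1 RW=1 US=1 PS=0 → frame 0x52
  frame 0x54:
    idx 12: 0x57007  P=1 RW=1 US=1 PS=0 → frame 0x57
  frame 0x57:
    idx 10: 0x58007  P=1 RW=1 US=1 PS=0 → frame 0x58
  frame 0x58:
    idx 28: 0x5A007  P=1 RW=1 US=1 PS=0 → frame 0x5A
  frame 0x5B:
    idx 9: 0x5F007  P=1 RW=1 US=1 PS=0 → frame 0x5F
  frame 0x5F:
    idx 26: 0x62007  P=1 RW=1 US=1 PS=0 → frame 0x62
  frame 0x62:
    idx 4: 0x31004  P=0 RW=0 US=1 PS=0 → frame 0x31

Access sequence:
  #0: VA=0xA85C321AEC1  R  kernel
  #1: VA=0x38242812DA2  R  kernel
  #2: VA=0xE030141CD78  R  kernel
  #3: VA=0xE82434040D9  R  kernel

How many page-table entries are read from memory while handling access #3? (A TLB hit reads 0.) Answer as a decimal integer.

Walk each access:
#0 VA=0xA85C321AEC1 (r,kernel):
  L0: frame=0x3E idx=21 entry=0x41007 [P=1 RW=1 US=1 PS=0]
  L1: frame=0x41 idx=23 entry=0x44007 [P=1 RW=1 US=1 PS=0]
  L2: frame=0x44 idx=25 entry=0x47007 [P=1 RW=1 US=1 PS=0]
  L3: frame=0x47 idx=26 entry=0x48007 [P=1 RW=1 US=1 PS=0]
  ✓ 0x48EC1  — 4 lookups
#1 VA=0x38242812DA2 (r,kernel):
  L0: frame=0x3E idx=7 entry=0x4B007 [P=1 RW=1 US=1 PS=0]
  L1: frame=0x4B idx=9 entry=0x4C007 [P=1 RW=1 US=1 PS=0]
  L2: frame=0x4C idx=20 entry=0x50007 [P=1 RW=1 US=1 PS=0]
  L3: frame=0x50 idx=18 entry=0x52007 [P=1 RW=1 US=1 PS=0]
  ✓ 0x52DA2  — 4 lookups
#2 VA=0xE030141CD78 (r,kernel):
  L0: frame=0x3E idx=28 entry=0x54007 [P=1 RW=1 US=1 PS=0]
  L1: frame=0x54 idx=12 entry=0x57007 [P=1 RW=1 US=1 PS=0]
  L2: frame=0x57 idx=10 entry=0x58007 [P=1 RW=1 US=1 PS=0]
  L3: frame=0x58 idx=28 entry=0x5A007 [P=1 RW=1 US=1 PS=0]
  ✓ 0x5AD78  — 4 lookups
#3 VA=0xE82434040D9 (r,kernel):
  L0: frame=0x3E idx=29 entry=0x5B007 [P=1 RW=1 US=1 PS=0]
  L1: frame=0x5B idx=9 entry=0x5F007 [P=1 RW=1 US=1 PS=0]
  L2: frame=0x5F idx=26 entry=0x62007 [P=1 RW=1 US=1 PS=0]
  L3: frame=0x62 idx=4 entry=0x31004 [P=0 RW=0 US=1 PS=0]
  ⇒ fault: PAGE_NOT_PRESENT  — 4 lookups

Entries read for #3: 4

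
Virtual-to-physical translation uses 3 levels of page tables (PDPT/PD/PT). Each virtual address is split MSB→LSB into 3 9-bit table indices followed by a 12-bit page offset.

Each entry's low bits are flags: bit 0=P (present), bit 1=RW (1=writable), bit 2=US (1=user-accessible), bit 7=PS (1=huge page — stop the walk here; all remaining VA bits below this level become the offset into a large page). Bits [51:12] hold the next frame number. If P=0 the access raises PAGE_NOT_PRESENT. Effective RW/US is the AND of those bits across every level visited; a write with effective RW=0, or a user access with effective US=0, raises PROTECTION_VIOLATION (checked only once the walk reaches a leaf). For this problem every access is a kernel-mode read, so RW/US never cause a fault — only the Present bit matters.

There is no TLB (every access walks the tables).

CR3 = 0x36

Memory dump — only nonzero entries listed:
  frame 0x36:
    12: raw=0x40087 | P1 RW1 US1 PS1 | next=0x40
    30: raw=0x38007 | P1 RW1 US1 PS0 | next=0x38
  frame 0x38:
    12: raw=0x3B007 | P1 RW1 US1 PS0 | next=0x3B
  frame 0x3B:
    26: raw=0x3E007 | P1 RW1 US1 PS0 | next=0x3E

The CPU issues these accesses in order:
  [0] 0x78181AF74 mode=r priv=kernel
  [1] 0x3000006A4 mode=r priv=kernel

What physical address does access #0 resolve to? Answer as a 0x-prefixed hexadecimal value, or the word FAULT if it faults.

Per-access translation:
#0 VA=0x78181AF74 (r,kernel):
  L0: frame=0x36 idx=30 entry=0x38007 [P=1 RW=1 US=1 PS=0]
  L1: frame=0x38 idx=12 entry=0x3B007 [P=1 RW=1 US=1 PS=0]
  L2: frame=0x3B idx=26 entry=0x3E007 [P=1 RW=1 US=1 PS=0]
  ⇒ phys 0x3EF74  [3 reads]
#1 VA=0x3000006A4 (r,kernel):
  L0: frame=0x36 idx=12 entry=0x40087 [P=1 RW=1 US=1 PS=1]
  ⇒ phys 0x406A4 (huge @L0)  [1 reads]

Access #0 PA: 0x3EF74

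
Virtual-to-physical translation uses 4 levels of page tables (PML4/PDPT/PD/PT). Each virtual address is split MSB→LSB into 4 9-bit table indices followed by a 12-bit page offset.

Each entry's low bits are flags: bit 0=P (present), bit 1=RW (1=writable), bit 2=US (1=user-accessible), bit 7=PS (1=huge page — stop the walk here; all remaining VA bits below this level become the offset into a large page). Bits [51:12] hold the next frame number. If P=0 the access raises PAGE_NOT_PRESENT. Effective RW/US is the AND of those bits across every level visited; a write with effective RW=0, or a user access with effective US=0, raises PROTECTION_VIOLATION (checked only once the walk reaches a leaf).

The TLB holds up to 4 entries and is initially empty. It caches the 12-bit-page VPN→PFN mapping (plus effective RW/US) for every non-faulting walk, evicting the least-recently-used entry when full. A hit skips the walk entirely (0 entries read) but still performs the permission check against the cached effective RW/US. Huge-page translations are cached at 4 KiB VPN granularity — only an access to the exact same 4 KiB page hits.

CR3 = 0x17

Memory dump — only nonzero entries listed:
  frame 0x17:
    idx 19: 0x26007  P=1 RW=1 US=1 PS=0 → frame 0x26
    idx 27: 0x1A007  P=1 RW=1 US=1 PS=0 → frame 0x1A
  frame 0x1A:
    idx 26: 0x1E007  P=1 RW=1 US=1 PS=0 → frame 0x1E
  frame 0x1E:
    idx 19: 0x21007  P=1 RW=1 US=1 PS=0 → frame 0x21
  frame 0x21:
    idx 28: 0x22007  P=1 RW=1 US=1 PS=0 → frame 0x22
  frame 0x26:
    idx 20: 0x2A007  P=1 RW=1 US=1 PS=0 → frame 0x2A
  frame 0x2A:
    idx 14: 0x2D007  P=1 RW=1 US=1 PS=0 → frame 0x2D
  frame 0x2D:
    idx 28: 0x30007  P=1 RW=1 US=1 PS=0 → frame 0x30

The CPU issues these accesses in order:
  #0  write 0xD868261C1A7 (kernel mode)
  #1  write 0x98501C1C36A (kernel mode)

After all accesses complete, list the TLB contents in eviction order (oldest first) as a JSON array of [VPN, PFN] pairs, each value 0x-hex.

Per-access translation:
#0 VA=0xD868261C1A7 (w,kernel):
  lvl0: tbl 0x17, slot 27 ⇒ 0x1A007 (P1/RW1/US1/PS0)
  lvl1: tbl 0x1A, slot 26 ⇒ 0x1E007 (P1/RW1/US1/PS0)
  lvl2: tbl 0x1E, slot 19 ⇒ 0x21007 (P1/RW1/US1/PS0)
  lvl3: tbl 0x21, slot 28 ⇒ 0x22007 (P1/RW1/US1/PS0)
  ⇒ phys 0x221A7  [4 reads]
#1 VA=0x98501C1C36A (w,kernel):
  lvl0: tbl 0x17, slot 19 ⇒ 0x26007 (P1/RW1/US1/PS0)
  lvl1: tbl 0x26, slot 20 ⇒ 0x2A007 (P1/RW1/US1/PS0)
  lvl2: tbl 0x2A, slot 14 ⇒ 0x2D007 (P1/RW1/US1/PS0)
  lvl3: tbl 0x2D, slot 28 ⇒ 0x30007 (P1/RW1/US1/PS0)
  ⇒ phys 0x3036A  [4 reads]

TLB: [["0xD868261C", "0x22"], ["0x98501C1C", "0x30"]]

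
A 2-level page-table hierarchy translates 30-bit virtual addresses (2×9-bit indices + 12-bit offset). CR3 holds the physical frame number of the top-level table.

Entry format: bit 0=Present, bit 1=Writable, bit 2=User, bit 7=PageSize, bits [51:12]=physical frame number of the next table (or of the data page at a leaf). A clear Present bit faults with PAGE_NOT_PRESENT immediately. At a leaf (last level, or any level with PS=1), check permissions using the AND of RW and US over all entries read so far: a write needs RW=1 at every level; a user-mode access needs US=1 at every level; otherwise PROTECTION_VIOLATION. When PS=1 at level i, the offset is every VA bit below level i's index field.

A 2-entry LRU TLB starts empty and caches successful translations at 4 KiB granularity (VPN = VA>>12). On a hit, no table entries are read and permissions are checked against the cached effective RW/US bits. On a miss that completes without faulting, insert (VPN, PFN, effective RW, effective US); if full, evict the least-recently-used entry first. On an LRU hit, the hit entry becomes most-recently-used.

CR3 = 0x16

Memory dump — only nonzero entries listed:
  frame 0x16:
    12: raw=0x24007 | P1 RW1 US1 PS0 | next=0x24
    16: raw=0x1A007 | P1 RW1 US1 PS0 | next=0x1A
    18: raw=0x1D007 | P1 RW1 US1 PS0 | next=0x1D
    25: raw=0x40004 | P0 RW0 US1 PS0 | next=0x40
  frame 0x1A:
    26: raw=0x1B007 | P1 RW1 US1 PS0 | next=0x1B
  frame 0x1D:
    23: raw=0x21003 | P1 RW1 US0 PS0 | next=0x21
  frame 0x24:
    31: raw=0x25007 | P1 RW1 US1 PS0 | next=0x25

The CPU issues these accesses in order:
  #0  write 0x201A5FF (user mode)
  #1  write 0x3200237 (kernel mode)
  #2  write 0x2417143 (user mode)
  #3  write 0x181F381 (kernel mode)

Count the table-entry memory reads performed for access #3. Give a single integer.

Trace:
#0 VA=0x201A5FF (w,user):
  [0] read 0x16 idx=16: raw=0x1A007 flags P=1 W=1 U=1 S=0
  [1] read 0x1A idx=26: raw=0x1B007 flags P=1 W=1 U=1 S=0
  → PA=0x1B5FF  (2 entries read)
#1 VA=0x3200237 (w,kernel):
  [0] read 0x16 idx=25: raw=0x40004 flags P=0 W=0 U=1 S=0
  → PAGE_NOT_PRESENT  (1 entries read)
#2 VA=0x2417143 (w,user):
  [0] read 0x16 idx=18: raw=0x1D007 flags P=1 W=1 U=1 S=0
  [1] read 0x1D idx=23: raw=0x21003 flags P=1 W=1 U=0 S=0
  → PROTECTION_VIOLATION  (2 entries read)
#3 VA=0x181F381 (w,kernel):
  [0] read 0x16 idx=12: raw=0x24007 flags P=1 W=1 U=1 S=0
  [1] read 0x24 idx=31: raw=0x25007 flags P=1 W=1 U=1 S=0
  → PA=0x25381  (2 entries read)

Entries read for #3: 2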